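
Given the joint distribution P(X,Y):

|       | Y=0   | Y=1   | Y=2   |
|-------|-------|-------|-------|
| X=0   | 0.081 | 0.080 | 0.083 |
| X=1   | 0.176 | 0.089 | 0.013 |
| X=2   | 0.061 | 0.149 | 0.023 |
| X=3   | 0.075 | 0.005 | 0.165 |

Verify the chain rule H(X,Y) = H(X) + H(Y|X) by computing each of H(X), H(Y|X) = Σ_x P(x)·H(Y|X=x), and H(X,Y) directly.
H(X) = 1.9968 bits, H(Y|X) = 1.2476 bits, H(X,Y) = 3.2444 bits

Marginal of X (row sums):
  P(X=0) = 0.081 + 0.080 + 0.083 = 0.244
  P(X=1) = 0.176 + 0.089 + 0.013 = 0.278
  P(X=2) = 0.061 + 0.149 + 0.023 = 0.233
  P(X=3) = 0.075 + 0.005 + 0.165 = 0.245
H(X) = -[0.244·log₂(0.244) + 0.278·log₂(0.278) + 0.233·log₂(0.233) + 0.245·log₂(0.245)]
  = 0.49655 + 0.51342 + 0.48967 + 0.49714 = 1.9968 bits

H(Y|X) = Σ_x P(x)·H(Y|X=x):
  X=0: P(X=0) = 0.244, P(Y|X=0) = (81/244, 20/61, 83/244) → H(Y|X=0) = 1.58479
  X=1: P(X=1) = 0.278, P(Y|X=1) = (88/139, 89/278, 13/278) → H(Y|X=1) = 1.15021
  X=2: P(X=2) = 0.233, P(Y|X=2) = (61/233, 149/233, 23/233) → H(Y|X=2) = 1.24842
  X=3: P(X=3) = 0.245, P(Y|X=3) = (15/49, 1/49, 33/49) → H(Y|X=3) = 1.02148
H(Y|X) = 0.244·1.58479 + 0.278·1.15021 + 0.233·1.24842 + 0.245·1.02148 = 1.2476 bits

H(X,Y) = -Σ_{x,y} P(x,y) log₂ P(x,y). Per-cell terms -P(x,y)·log₂P(x,y):
  X=0: 0.29370, 0.29151, 0.29803
  X=1: 0.44112, 0.31061, 0.08145
  X=2: 0.24614, 0.40925, 0.12517
  X=3: 0.28027, 0.03822, 0.42891
Sum of the 12 terms: H(X,Y) = 3.2444 bits

Chain rule check:
  H(X) + H(Y|X) = 1.9968 + 1.2476 = 3.2444 bits
  H(X,Y) = 3.2444 bits
✓ Chain rule verified.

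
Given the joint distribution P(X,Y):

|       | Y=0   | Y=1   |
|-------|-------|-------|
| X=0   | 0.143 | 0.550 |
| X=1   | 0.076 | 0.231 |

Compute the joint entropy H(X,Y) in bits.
1.6465 bits

H(X,Y) = -Σ_{x,y} P(x,y) log₂ P(x,y). Per-cell terms -P(x,y)·log₂P(x,y):
  X=0: 0.4012, 0.4744
  X=1: 0.2826, 0.4883
Sum of the 4 terms: H(X,Y) = 1.6465 bits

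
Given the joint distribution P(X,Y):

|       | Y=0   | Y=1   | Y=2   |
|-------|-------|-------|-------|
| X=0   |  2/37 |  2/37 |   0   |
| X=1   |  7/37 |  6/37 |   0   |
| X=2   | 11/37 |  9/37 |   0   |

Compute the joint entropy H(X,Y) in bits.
2.3515 bits

H(X,Y) = -Σ_{x,y} P(x,y) log₂ P(x,y). Per-cell terms -P(x,y)·log₂P(x,y):
  X=0: 0.2275, 0.2275, 0.0000
  X=1: 0.4545, 0.4256, 0.0000
  X=2: 0.5203, 0.4961, 0.0000
  (cells with P = 0 contribute 0)
Sum of the 9 terms: H(X,Y) = 2.3515 bits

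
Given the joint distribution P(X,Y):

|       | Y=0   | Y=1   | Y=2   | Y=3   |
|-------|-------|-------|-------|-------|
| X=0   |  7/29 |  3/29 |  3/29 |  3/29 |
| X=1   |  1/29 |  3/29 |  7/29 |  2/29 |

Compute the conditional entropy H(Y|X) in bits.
1.7856 bits

H(Y|X) = H(X,Y) - H(X)

H(X,Y) = -Σ_{x,y} P(x,y) log₂ P(x,y). Per-cell terms -P(x,y)·log₂P(x,y):
  X=0: 0.49498, 0.33859, 0.33859, 0.33859
  X=1: 0.16752, 0.33859, 0.49498, 0.26607
Sum of the 8 terms: H(X,Y) = 2.7779 bits

Marginal of X (row sums):
  P(X=0) = 7/29 + 3/29 + 3/29 + 3/29 = 16/29
  P(X=1) = 1/29 + 3/29 + 7/29 + 2/29 = 13/29
H(X) = -[(16/29)·log₂(16/29) + (13/29)·log₂(13/29)]
  = 0.47337 + 0.51890 = 0.9923 bits

H(Y|X) = H(X,Y) - H(X) = 2.7779 - 0.9923 = 1.7856 bits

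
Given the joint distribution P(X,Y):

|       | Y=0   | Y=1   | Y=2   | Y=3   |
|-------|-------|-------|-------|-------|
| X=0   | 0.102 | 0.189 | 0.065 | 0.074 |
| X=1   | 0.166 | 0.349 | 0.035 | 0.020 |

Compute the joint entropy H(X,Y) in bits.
2.5667 bits

H(X,Y) = -Σ_{x,y} P(x,y) log₂ P(x,y). Per-cell terms -P(x,y)·log₂P(x,y):
  X=0: 0.33592, 0.45427, 0.25632, 0.27797
  X=1: 0.43006, 0.53003, 0.16928, 0.11288
Sum of the 8 terms: H(X,Y) = 2.5667 bits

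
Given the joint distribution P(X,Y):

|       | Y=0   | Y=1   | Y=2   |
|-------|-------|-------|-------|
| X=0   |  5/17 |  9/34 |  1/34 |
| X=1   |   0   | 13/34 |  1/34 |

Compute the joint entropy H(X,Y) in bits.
1.8565 bits

H(X,Y) = -Σ_{x,y} P(x,y) log₂ P(x,y). Per-cell terms -P(x,y)·log₂P(x,y):
  X=0: 0.519275, 0.507584, 0.149631
  X=1: 0.000000, 0.530332, 0.149631
  (cells with P = 0 contribute 0)
Sum of the 6 terms: H(X,Y) = 1.8565 bits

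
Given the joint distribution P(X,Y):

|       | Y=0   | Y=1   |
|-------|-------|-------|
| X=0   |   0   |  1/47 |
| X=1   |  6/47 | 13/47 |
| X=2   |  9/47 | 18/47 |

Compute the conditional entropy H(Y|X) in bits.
0.8913 bits

H(Y|X) = H(X,Y) - H(X)

H(X,Y) = -Σ_{x,y} P(x,y) log₂ P(x,y). Per-cell terms -P(x,y)·log₂P(x,y):
  X=0: 0.00000, 0.11818
  X=1: 0.37910, 0.51285
  X=2: 0.45664, 0.53030
  (cells with P = 0 contribute 0)
Sum of the 6 terms: H(X,Y) = 1.9971 bits

Marginal of X (row sums):
  P(X=0) = 0 + 1/47 = 1/47
  P(X=1) = 6/47 + 13/47 = 19/47
  P(X=2) = 9/47 + 18/47 = 27/47
H(X) = -[(1/47)·log₂(1/47) + (19/47)·log₂(19/47) + (27/47)·log₂(27/47)]
  = 0.11818 + 0.52822 + 0.45940 = 1.1058 bits

H(Y|X) = H(X,Y) - H(X) = 1.9971 - 1.1058 = 0.8913 bits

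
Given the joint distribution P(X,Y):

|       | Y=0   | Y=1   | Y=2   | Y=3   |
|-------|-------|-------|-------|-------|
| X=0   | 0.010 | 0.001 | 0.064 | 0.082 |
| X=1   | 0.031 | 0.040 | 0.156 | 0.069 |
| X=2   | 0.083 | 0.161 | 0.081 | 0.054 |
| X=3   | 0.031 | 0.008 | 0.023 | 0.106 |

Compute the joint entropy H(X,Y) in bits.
3.5743 bits

H(X,Y) = -Σ_{x,y} P(x,y) log₂ P(x,y). Per-cell terms -P(x,y)·log₂P(x,y):
  X=0: 0.06644, 0.00997, 0.25381, 0.29588
  X=1: 0.15536, 0.18575, 0.41814, 0.26615
  X=2: 0.29803, 0.42421, 0.29370, 0.22739
  X=3: 0.15536, 0.05573, 0.12517, 0.34321
Sum of the 16 terms: H(X,Y) = 3.5743 bits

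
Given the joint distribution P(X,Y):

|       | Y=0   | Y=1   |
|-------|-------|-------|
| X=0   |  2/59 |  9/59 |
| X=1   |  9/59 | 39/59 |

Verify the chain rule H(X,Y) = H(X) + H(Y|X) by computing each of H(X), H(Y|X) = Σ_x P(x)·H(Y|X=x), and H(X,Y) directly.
H(X) = 0.6940 bits, H(Y|X) = 0.6939 bits, H(X,Y) = 1.3879 bits

Marginal of X (row sums):
  P(X=0) = 2/59 + 9/59 = 11/59
  P(X=1) = 9/59 + 39/59 = 48/59
H(X) = -[(11/59)·log₂(11/59) + (48/59)·log₂(48/59)]
  = 0.4518 + 0.2422 = 0.6940 bits

H(Y|X) = Σ_x P(x)·H(Y|X=x):
  X=0: P(X=0) = 11/59, P(Y|X=0) = (2/11, 9/11) → H(Y|X=0) = 0.6840
  X=1: P(X=1) = 48/59, P(Y|X=1) = (3/16, 13/16) → H(Y|X=1) = 0.6962
H(Y|X) = (11/59)·0.6840 + (48/59)·0.6962 = 0.6939 bits

H(X,Y) = -Σ_{x,y} P(x,y) log₂ P(x,y). Per-cell terms -P(x,y)·log₂P(x,y):
  X=0: 0.1655, 0.4138
  X=1: 0.4138, 0.3948
Sum of the 4 terms: H(X,Y) = 1.3879 bits

Chain rule check:
  H(X) + H(Y|X) = 0.6940 + 0.6939 = 1.3879 bits
  H(X,Y) = 1.3879 bits
✓ Chain rule verified.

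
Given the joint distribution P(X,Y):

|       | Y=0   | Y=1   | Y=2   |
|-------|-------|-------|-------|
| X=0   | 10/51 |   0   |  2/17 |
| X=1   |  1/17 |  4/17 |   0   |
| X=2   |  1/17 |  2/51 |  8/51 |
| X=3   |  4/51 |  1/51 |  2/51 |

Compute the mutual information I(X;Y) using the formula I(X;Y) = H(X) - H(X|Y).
0.5323 bits

I(X;Y) = H(X) - H(X|Y)

Marginal of X (row sums):
  P(X=0) = 10/51 + 0 + 2/17 = 16/51
  P(X=1) = 1/17 + 4/17 + 0 = 5/17
  P(X=2) = 1/17 + 2/51 + 8/51 = 13/51
  P(X=3) = 4/51 + 1/51 + 2/51 = 7/51
H(X) = -[(16/51)·log₂(16/51) + (5/17)·log₂(5/17) + (13/51)·log₂(13/51) + (7/51)·log₂(7/51)]
  = 0.524682 + 0.519275 + 0.502663 + 0.393245 = 1.939865 bits

Marginal of Y (column sums):
  P(Y=0) = 10/51 + 1/17 + 1/17 + 4/51 = 20/51
  P(Y=1) = 0 + 4/17 + 2/51 + 1/51 = 5/17
  P(Y=2) = 2/17 + 0 + 8/51 + 2/51 = 16/51
H(X|Y) = Σ_y P(y)·H(X|Y=y):
  Y=0: P(Y=0) = 20/51, P(X|Y=0) = (1/2, 3/20, 3/20, 1/5) → H(X|Y=0) = 1.785475
  Y=1: P(Y=1) = 5/17, P(X|Y=1) = (0, 4/5, 2/15, 1/15) → H(X|Y=1) = 0.905587
  Y=2: P(Y=2) = 16/51, P(X|Y=2) = (3/8, 0, 1/2, 1/8) → H(X|Y=2) = 1.405639
H(X|Y) = (20/51)·1.785475 + (5/17)·0.905587 + (16/51)·1.405639 = 1.407520 bits

I(X;Y) = H(X) - H(X|Y) = 1.939865 - 1.407520 = 0.5323 bits

Cross-check via I(X;Y) = H(X) + H(Y) - H(X,Y): computing H(Y) from the column sums and H(X,Y) from the 12 cells in the same way gives H(Y) = 1.573564 bits and H(X,Y) = 2.981085 bits, so
I(X;Y) = 1.939865 + 1.573564 - 2.981085 = 0.5323 bits ✓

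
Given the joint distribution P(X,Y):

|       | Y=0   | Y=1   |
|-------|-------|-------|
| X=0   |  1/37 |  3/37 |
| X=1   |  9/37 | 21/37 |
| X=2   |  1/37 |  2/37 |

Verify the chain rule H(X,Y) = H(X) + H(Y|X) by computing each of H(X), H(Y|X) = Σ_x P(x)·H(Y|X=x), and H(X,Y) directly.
H(X) = 0.8862 bits, H(Y|X) = 0.8767 bits, H(X,Y) = 1.7629 bits

Marginal of X (row sums):
  P(X=0) = 1/37 + 3/37 = 4/37
  P(X=1) = 9/37 + 21/37 = 30/37
  P(X=2) = 1/37 + 2/37 = 3/37
H(X) = -[(4/37)·log₂(4/37) + (30/37)·log₂(30/37) + (3/37)·log₂(3/37)]
  = 0.3470 + 0.2453 + 0.2939 = 0.8862 bits

H(Y|X) = Σ_x P(x)·H(Y|X=x):
  X=0: P(X=0) = 4/37, P(Y|X=0) = (1/4, 3/4) → H(Y|X=0) = 0.8113
  X=1: P(X=1) = 30/37, P(Y|X=1) = (3/10, 7/10) → H(Y|X=1) = 0.8813
  X=2: P(X=2) = 3/37, P(Y|X=2) = (1/3, 2/3) → H(Y|X=2) = 0.9183
H(Y|X) = (4/37)·0.8113 + (30/37)·0.8813 + (3/37)·0.9183 = 0.8767 bits

H(X,Y) = -Σ_{x,y} P(x,y) log₂ P(x,y). Per-cell terms -P(x,y)·log₂P(x,y):
  X=0: 0.1408, 0.2939
  X=1: 0.4961, 0.4638
  X=2: 0.1408, 0.2275
Sum of the 6 terms: H(X,Y) = 1.7629 bits

Chain rule check:
  H(X) + H(Y|X) = 0.8862 + 0.8767 = 1.7629 bits
  H(X,Y) = 1.7629 bits
✓ Chain rule verified.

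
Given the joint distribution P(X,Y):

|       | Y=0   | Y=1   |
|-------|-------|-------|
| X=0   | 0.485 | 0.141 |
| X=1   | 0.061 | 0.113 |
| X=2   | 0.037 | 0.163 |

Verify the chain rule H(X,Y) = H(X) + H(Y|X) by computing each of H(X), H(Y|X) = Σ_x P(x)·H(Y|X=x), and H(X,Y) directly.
H(X) = 1.3264 bits, H(Y|X) = 0.7826 bits, H(X,Y) = 2.1090 bits

Marginal of X (row sums):
  P(X=0) = 0.485 + 0.141 = 0.626
  P(X=1) = 0.061 + 0.113 = 0.174
  P(X=2) = 0.037 + 0.163 = 0.200
H(X) = -[0.626·log₂(0.626) + 0.174·log₂(0.174) + 0.200·log₂(0.200)]
  = 0.4230 + 0.4390 + 0.4644 = 1.3264 bits

H(Y|X) = Σ_x P(x)·H(Y|X=x):
  X=0: P(X=0) = 0.626, P(Y|X=0) = (485/626, 141/626) → H(Y|X=0) = 0.7696
  X=1: P(X=1) = 0.174, P(Y|X=1) = (61/174, 113/174) → H(Y|X=1) = 0.9346
  X=2: P(X=2) = 0.200, P(Y|X=2) = (37/200, 163/200) → H(Y|X=2) = 0.6909
H(Y|X) = 0.626·0.7696 + 0.174·0.9346 + 0.200·0.6909 = 0.7826 bits

H(X,Y) = -Σ_{x,y} P(x,y) log₂ P(x,y). Per-cell terms -P(x,y)·log₂P(x,y):
  X=0: 0.5063, 0.3985
  X=1: 0.2461, 0.3555
  X=2: 0.1760, 0.4266
Sum of the 6 terms: H(X,Y) = 2.1090 bits

Chain rule check:
  H(X) + H(Y|X) = 1.3264 + 0.7826 = 2.1090 bits
  H(X,Y) = 2.1090 bits
✓ Chain rule verified.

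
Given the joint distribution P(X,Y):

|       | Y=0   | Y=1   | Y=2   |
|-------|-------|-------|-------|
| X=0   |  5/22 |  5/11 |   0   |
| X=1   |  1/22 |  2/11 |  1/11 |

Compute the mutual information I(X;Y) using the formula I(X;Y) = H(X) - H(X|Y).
0.1759 bits

I(X;Y) = H(X) - H(X|Y)

Marginal of X (row sums):
  P(X=0) = 5/22 + 5/11 + 0 = 15/22
  P(X=1) = 1/22 + 2/11 + 1/11 = 7/22
H(X) = -[(15/22)·log₂(15/22) + (7/22)·log₂(7/22)]
  = 0.3767 + 0.5257 = 0.9024 bits

Marginal of Y (column sums):
  P(Y=0) = 5/22 + 1/22 = 3/11
  P(Y=1) = 5/11 + 2/11 = 7/11
  P(Y=2) = 0 + 1/11 = 1/11
H(X|Y) = Σ_y P(y)·H(X|Y=y):
  Y=0: P(Y=0) = 3/11, P(X|Y=0) = (5/6, 1/6) → H(X|Y=0) = 0.6500
  Y=1: P(Y=1) = 7/11, P(X|Y=1) = (5/7, 2/7) → H(X|Y=1) = 0.8631
  Y=2: P(Y=2) = 1/11, P(X|Y=2) = (0, 1) → H(X|Y=2) = 0.0000
H(X|Y) = (3/11)·0.6500 + (7/11)·0.8631 + (1/11)·0.0000 = 0.7265 bits

I(X;Y) = H(X) - H(X|Y) = 0.9024 - 0.7265 = 0.1759 bits

Cross-check via I(X;Y) = H(X) + H(Y) - H(X,Y): computing H(Y) from the column sums and H(X,Y) from the 6 cells in the same way gives H(Y) = 1.2407 bits and H(X,Y) = 1.9672 bits, so
I(X;Y) = 0.9024 + 1.2407 - 1.9672 = 0.1759 bits ✓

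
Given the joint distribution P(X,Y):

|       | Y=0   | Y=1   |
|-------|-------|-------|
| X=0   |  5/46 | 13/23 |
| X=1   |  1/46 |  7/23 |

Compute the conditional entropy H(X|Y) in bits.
0.8970 bits

H(X|Y) = H(X,Y) - H(Y)

H(X,Y) = -Σ_{x,y} P(x,y) log₂ P(x,y). Per-cell terms -P(x,y)·log₂P(x,y):
  X=0: 0.3480, 0.4652
  X=1: 0.1201, 0.5223
Sum of the 4 terms: H(X,Y) = 1.4556 bits

Marginal of Y (column sums):
  P(Y=0) = 5/46 + 1/46 = 3/23
  P(Y=1) = 13/23 + 7/23 = 20/23
H(Y) = -[(3/23)·log₂(3/23) + (20/23)·log₂(20/23)]
  = 0.3833 + 0.1753 = 0.5586 bits

H(X|Y) = H(X,Y) - H(Y) = 1.4556 - 0.5586 = 0.8970 bits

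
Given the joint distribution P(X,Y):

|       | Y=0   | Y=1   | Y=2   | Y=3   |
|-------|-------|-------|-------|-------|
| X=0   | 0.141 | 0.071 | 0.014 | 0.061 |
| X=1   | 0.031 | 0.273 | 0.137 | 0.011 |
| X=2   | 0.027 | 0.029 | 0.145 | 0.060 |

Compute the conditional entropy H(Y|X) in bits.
1.5288 bits

H(Y|X) = H(X,Y) - H(X)

H(X,Y) = -Σ_{x,y} P(x,y) log₂ P(x,y). Per-cell terms -P(x,y)·log₂P(x,y):
  X=0: 0.39850, 0.27094, 0.08622, 0.24614
  X=1: 0.15536, 0.51134, 0.39288, 0.07157
  X=2: 0.14069, 0.14813, 0.40395, 0.24353
Sum of the 12 terms: H(X,Y) = 3.06925 bits

Marginal of X (row sums):
  P(X=0) = 0.141 + 0.071 + 0.014 + 0.061 = 0.287
  P(X=1) = 0.031 + 0.273 + 0.137 + 0.011 = 0.452
  P(X=2) = 0.027 + 0.029 + 0.145 + 0.060 = 0.261
H(X) = -[0.287·log₂(0.287) + 0.452·log₂(0.452) + 0.261·log₂(0.261)]
  = 0.51685 + 0.51781 + 0.50579 = 1.54045 bits

H(Y|X) = H(X,Y) - H(X) = 3.06925 - 1.54045 = 1.5288 bits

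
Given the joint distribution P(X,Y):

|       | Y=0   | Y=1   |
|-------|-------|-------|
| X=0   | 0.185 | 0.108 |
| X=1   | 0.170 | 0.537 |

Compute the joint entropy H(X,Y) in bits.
1.7134 bits

H(X,Y) = -Σ_{x,y} P(x,y) log₂ P(x,y). Per-cell terms -P(x,y)·log₂P(x,y):
  X=0: 0.45036, 0.34678
  X=1: 0.43459, 0.48169
Sum of the 4 terms: H(X,Y) = 1.7134 bits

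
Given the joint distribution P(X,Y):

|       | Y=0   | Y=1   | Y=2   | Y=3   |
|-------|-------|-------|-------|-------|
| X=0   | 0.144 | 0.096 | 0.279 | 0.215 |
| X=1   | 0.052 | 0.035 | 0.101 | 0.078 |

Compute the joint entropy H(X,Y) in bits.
2.7300 bits

H(X,Y) = -Σ_{x,y} P(x,y) log₂ P(x,y). Per-cell terms -P(x,y)·log₂P(x,y):
  X=0: 0.40260, 0.32456, 0.51382, 0.47678
  X=1: 0.22180, 0.16928, 0.33406, 0.28707
Sum of the 8 terms: H(X,Y) = 2.7300 bits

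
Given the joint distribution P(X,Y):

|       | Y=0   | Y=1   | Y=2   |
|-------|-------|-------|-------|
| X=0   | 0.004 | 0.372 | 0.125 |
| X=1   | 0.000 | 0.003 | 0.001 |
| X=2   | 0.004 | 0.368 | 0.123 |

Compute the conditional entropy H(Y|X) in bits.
0.8735 bits

H(Y|X) = H(X,Y) - H(X)

H(X,Y) = -Σ_{x,y} P(x,y) log₂ P(x,y). Per-cell terms -P(x,y)·log₂P(x,y):
  X=0: 0.03186, 0.53070, 0.37500
  X=1: 0.00000, 0.02514, 0.00997
  X=2: 0.03186, 0.53074, 0.37186
  (cells with P = 0 contribute 0)
Sum of the 9 terms: H(X,Y) = 1.9071 bits

Marginal of X (row sums):
  P(X=0) = 0.004 + 0.372 + 0.125 = 0.501
  P(X=1) = 0.000 + 0.003 + 0.001 = 0.004
  P(X=2) = 0.004 + 0.368 + 0.123 = 0.495
H(X) = -[0.501·log₂(0.501) + 0.004·log₂(0.004) + 0.495·log₂(0.495)]
  = 0.49956 + 0.03186 + 0.50218 = 1.0336 bits

H(Y|X) = H(X,Y) - H(X) = 1.9071 - 1.0336 = 0.8735 bits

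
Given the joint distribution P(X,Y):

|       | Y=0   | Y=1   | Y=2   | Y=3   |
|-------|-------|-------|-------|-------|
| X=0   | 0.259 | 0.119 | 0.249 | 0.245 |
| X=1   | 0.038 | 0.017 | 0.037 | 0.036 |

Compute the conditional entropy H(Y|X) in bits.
1.9427 bits

H(Y|X) = H(X,Y) - H(X)

H(X,Y) = -Σ_{x,y} P(x,y) log₂ P(x,y). Per-cell terms -P(x,y)·log₂P(x,y):
  X=0: 0.504785, 0.365445, 0.499440, 0.497141
  X=1: 0.179279, 0.099931, 0.175984, 0.172651
Sum of the 8 terms: H(X,Y) = 2.49466 bits

Marginal of X (row sums):
  P(X=0) = 0.259 + 0.119 + 0.249 + 0.245 = 0.872
  P(X=1) = 0.038 + 0.017 + 0.037 + 0.036 = 0.128
H(X) = -[0.872·log₂(0.872) + 0.128·log₂(0.128)]
  = 0.172307 + 0.379620 = 0.55193 bits

H(Y|X) = H(X,Y) - H(X) = 2.49466 - 0.55193 = 1.9427 bits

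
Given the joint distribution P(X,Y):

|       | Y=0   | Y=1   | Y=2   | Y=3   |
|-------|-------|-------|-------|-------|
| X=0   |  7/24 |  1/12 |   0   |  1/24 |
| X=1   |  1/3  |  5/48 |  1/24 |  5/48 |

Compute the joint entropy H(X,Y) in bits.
2.4074 bits

H(X,Y) = -Σ_{x,y} P(x,y) log₂ P(x,y). Per-cell terms -P(x,y)·log₂P(x,y):
  X=0: 0.51847, 0.29875, 0.00000, 0.19104
  X=1: 0.52832, 0.33990, 0.19104, 0.33990
  (cells with P = 0 contribute 0)
Sum of the 8 terms: H(X,Y) = 2.4074 bits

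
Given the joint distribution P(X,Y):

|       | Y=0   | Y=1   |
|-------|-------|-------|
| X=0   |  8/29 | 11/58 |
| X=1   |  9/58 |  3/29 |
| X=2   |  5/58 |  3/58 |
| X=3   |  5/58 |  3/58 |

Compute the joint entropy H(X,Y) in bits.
2.7748 bits

H(X,Y) = -Σ_{x,y} P(x,y) log₂ P(x,y). Per-cell terms -P(x,y)·log₂P(x,y):
  X=0: 0.512546, 0.454897
  X=1: 0.417112, 0.338588
  X=2: 0.304832, 0.221018
  X=3: 0.304832, 0.221018
Sum of the 8 terms: H(X,Y) = 2.7748 bits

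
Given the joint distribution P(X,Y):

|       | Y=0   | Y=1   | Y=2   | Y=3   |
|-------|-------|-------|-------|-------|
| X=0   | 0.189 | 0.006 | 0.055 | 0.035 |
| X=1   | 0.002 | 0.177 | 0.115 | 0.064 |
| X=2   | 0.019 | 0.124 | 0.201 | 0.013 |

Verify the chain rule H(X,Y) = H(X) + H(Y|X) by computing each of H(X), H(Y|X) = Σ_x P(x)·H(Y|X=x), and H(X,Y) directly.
H(X) = 1.5772 bits, H(Y|X) = 1.4223 bits, H(X,Y) = 2.9995 bits

Marginal of X (row sums):
  P(X=0) = 0.189 + 0.006 + 0.055 + 0.035 = 0.285
  P(X=1) = 0.002 + 0.177 + 0.115 + 0.064 = 0.358
  P(X=2) = 0.019 + 0.124 + 0.201 + 0.013 = 0.357
H(X) = -[0.285·log₂(0.285) + 0.358·log₂(0.358) + 0.357·log₂(0.357)]
  = 0.51613 + 0.53054 + 0.53050 = 1.5772 bits

H(Y|X) = Σ_x P(x)·H(Y|X=x):
  X=0: P(X=0) = 0.285, P(Y|X=0) = (63/95, 2/95, 11/57, 7/57) → H(Y|X=0) = 1.33982
  X=1: P(X=1) = 0.358, P(Y|X=1) = (1/179, 177/358, 115/358, 32/179) → H(Y|X=1) = 1.51455
  X=2: P(X=2) = 0.357, P(Y|X=2) = (19/357, 124/357, 67/119, 13/357) → H(Y|X=2) = 1.39575
H(Y|X) = 0.285·1.33982 + 0.358·1.51455 + 0.357·1.39575 = 1.4223 bits

H(X,Y) = -Σ_{x,y} P(x,y) log₂ P(x,y). Per-cell terms -P(x,y)·log₂P(x,y):
  X=0: 0.45427, 0.04428, 0.23014, 0.16928
  X=1: 0.01793, 0.44218, 0.35883, 0.25381
  X=2: 0.10864, 0.37344, 0.46526, 0.08145
Sum of the 12 terms: H(X,Y) = 2.9995 bits

Chain rule check:
  H(X) + H(Y|X) = 1.5772 + 1.4223 = 2.9995 bits
  H(X,Y) = 2.9995 bits
✓ Chain rule verified.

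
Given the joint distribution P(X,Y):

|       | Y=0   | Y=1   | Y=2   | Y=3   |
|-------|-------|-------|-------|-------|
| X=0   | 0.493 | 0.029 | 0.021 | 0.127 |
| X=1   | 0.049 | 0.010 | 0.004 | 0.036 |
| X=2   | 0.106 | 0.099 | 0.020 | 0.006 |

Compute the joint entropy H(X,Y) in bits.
2.4611 bits

H(X,Y) = -Σ_{x,y} P(x,y) log₂ P(x,y). Per-cell terms -P(x,y)·log₂P(x,y):
  X=0: 0.5030, 0.1481, 0.1170, 0.3781
  X=1: 0.2132, 0.0664, 0.0319, 0.1727
  X=2: 0.3432, 0.3303, 0.1129, 0.0443
Sum of the 12 terms: H(X,Y) = 2.4611 bits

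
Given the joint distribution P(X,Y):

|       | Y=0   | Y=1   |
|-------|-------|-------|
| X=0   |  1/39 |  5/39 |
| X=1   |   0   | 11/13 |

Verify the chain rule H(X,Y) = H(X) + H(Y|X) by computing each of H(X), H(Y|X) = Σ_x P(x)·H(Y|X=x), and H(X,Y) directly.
H(X) = 0.6194 bits, H(Y|X) = 0.1000 bits, H(X,Y) = 0.7194 bits

Marginal of X (row sums):
  P(X=0) = 1/39 + 5/39 = 2/13
  P(X=1) = 0 + 11/13 = 11/13
H(X) = -[(2/13)·log₂(2/13) + (11/13)·log₂(11/13)]
  = 0.41545 + 0.20393 = 0.6194 bits

H(Y|X) = Σ_x P(x)·H(Y|X=x):
  X=0: P(X=0) = 2/13, P(Y|X=0) = (1/6, 5/6) → H(Y|X=0) = 0.65002
  X=1: P(X=1) = 11/13, P(Y|X=1) = (0, 1) → H(Y|X=1) = 0.00000
H(Y|X) = (2/13)·0.65002 + (11/13)·0.00000 = 0.1000 bits

H(X,Y) = -Σ_{x,y} P(x,y) log₂ P(x,y). Per-cell terms -P(x,y)·log₂P(x,y):
  X=0: 0.13552, 0.37993
  X=1: 0.00000, 0.20393
  (cells with P = 0 contribute 0)
Sum of the 4 terms: H(X,Y) = 0.7194 bits

Chain rule check:
  H(X) + H(Y|X) = 0.6194 + 0.1000 = 0.7194 bits
  H(X,Y) = 0.7194 bits
✓ Chain rule verified.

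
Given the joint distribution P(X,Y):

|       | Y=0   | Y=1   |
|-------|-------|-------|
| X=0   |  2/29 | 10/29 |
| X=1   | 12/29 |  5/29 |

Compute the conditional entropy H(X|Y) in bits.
0.7606 bits

H(X|Y) = H(X,Y) - H(Y)

H(X,Y) = -Σ_{x,y} P(x,y) log₂ P(x,y). Per-cell terms -P(x,y)·log₂P(x,y):
  X=0: 0.26607, 0.52967
  X=1: 0.52677, 0.43725
Sum of the 4 terms: H(X,Y) = 1.75976 bits

Marginal of Y (column sums):
  P(Y=0) = 2/29 + 12/29 = 14/29
  P(Y=1) = 10/29 + 5/29 = 15/29
H(Y) = -[(14/29)·log₂(14/29) + (15/29)·log₂(15/29)]
  = 0.50720 + 0.49194 = 0.99914 bits

H(X|Y) = H(X,Y) - H(Y) = 1.75976 - 0.99914 = 0.7606 bits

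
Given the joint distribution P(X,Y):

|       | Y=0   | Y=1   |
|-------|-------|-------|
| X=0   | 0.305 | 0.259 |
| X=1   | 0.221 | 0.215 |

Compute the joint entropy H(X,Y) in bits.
1.9854 bits

H(X,Y) = -Σ_{x,y} P(x,y) log₂ P(x,y). Per-cell terms -P(x,y)·log₂P(x,y):
  X=0: 0.5225, 0.5048
  X=1: 0.4813, 0.4768
Sum of the 4 terms: H(X,Y) = 1.9854 bits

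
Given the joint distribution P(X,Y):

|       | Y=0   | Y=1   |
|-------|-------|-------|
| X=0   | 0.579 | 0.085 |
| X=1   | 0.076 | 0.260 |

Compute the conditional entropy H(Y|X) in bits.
0.6257 bits

H(Y|X) = H(X,Y) - H(X)

H(X,Y) = -Σ_{x,y} P(x,y) log₂ P(x,y). Per-cell terms -P(x,y)·log₂P(x,y):
  X=0: 0.45646, 0.30229
  X=1: 0.28256, 0.50529
Sum of the 4 terms: H(X,Y) = 1.5466 bits

Marginal of X (row sums):
  P(X=0) = 0.579 + 0.085 = 0.664
  P(X=1) = 0.076 + 0.260 = 0.336
H(X) = -[0.664·log₂(0.664) + 0.336·log₂(0.336)]
  = 0.39225 + 0.52868 = 0.9209 bits

H(Y|X) = H(X,Y) - H(X) = 1.5466 - 0.9209 = 0.6257 bits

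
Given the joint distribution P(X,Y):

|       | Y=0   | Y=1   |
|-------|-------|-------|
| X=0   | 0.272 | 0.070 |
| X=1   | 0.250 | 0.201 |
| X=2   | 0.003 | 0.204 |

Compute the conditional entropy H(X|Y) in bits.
1.2395 bits

H(X|Y) = H(X,Y) - H(Y)

H(X,Y) = -Σ_{x,y} P(x,y) log₂ P(x,y). Per-cell terms -P(x,y)·log₂P(x,y):
  X=0: 0.5109, 0.2686
  X=1: 0.5000, 0.4653
  X=2: 0.0251, 0.4678
Sum of the 6 terms: H(X,Y) = 2.2377 bits

Marginal of Y (column sums):
  P(Y=0) = 0.272 + 0.250 + 0.003 = 0.525
  P(Y=1) = 0.070 + 0.201 + 0.204 = 0.475
H(Y) = -[0.525·log₂(0.525) + 0.475·log₂(0.475)]
  = 0.4880 + 0.5102 = 0.9982 bits

H(X|Y) = H(X,Y) - H(Y) = 2.2377 - 0.9982 = 1.2395 bits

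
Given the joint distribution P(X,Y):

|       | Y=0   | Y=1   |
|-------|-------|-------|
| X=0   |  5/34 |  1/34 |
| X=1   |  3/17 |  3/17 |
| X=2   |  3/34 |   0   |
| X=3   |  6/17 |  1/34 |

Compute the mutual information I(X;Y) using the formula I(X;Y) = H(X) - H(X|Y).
0.1699 bits

I(X;Y) = H(X) - H(X|Y)

Marginal of X (row sums):
  P(X=0) = 5/34 + 1/34 = 3/17
  P(X=1) = 3/17 + 3/17 = 6/17
  P(X=2) = 3/34 + 0 = 3/34
  P(X=3) = 6/17 + 1/34 = 13/34
H(X) = -[(3/17)·log₂(3/17) + (6/17)·log₂(6/17) + (3/34)·log₂(3/34) + (13/34)·log₂(13/34)]
  = 0.44162 + 0.53029 + 0.30904 + 0.53033 = 1.8113 bits

Marginal of Y (column sums):
  P(Y=0) = 5/34 + 3/17 + 3/34 + 6/17 = 13/17
  P(Y=1) = 1/34 + 3/17 + 0 + 1/34 = 4/17
H(X|Y) = Σ_y P(y)·H(X|Y=y):
  Y=0: P(Y=0) = 13/17, P(X|Y=0) = (5/26, 3/13, 3/26, 6/13) → H(X|Y=0) = 1.81991
  Y=1: P(Y=1) = 4/17, P(X|Y=1) = (1/8, 3/4, 0, 1/8) → H(X|Y=1) = 1.06128
H(X|Y) = (13/17)·1.81991 + (4/17)·1.06128 = 1.6414 bits

I(X;Y) = H(X) - H(X|Y) = 1.8113 - 1.6414 = 0.1699 bits

Cross-check via I(X;Y) = H(X) + H(Y) - H(X,Y): computing H(Y) from the column sums and H(X,Y) from the 8 cells in the same way gives H(Y) = 0.7871 bits and H(X,Y) = 2.4285 bits, so
I(X;Y) = 1.8113 + 0.7871 - 2.4285 = 0.1699 bits ✓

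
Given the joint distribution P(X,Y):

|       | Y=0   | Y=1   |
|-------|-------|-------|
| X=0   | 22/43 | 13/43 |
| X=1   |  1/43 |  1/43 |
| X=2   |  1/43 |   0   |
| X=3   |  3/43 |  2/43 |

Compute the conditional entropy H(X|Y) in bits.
0.9166 bits

H(X|Y) = H(X,Y) - H(Y)

H(X,Y) = -Σ_{x,y} P(x,y) log₂ P(x,y). Per-cell terms -P(x,y)·log₂P(x,y):
  X=0: 0.49466, 0.52176
  X=1: 0.12619, 0.12619
  X=2: 0.12619, 0.00000
  X=3: 0.26800, 0.20587
  (cells with P = 0 contribute 0)
Sum of the 8 terms: H(X,Y) = 1.8689 bits

Marginal of Y (column sums):
  P(Y=0) = 22/43 + 1/43 + 1/43 + 3/43 = 27/43
  P(Y=1) = 13/43 + 1/43 + 0 + 2/43 = 16/43
H(Y) = -[(27/43)·log₂(27/43) + (16/43)·log₂(16/43)]
  = 0.42156 + 0.53070 = 0.9523 bits

H(X|Y) = H(X,Y) - H(Y) = 1.8689 - 0.9523 = 0.9166 bits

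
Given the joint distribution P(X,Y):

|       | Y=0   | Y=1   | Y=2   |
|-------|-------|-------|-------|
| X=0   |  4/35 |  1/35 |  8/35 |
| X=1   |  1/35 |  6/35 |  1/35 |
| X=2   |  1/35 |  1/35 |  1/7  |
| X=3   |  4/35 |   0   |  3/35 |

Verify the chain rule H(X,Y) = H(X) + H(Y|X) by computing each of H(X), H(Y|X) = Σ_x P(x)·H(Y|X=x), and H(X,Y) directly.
H(X) = 1.9462 bits, H(Y|X) = 1.1296 bits, H(X,Y) = 3.0757 bits

Marginal of X (row sums):
  P(X=0) = 4/35 + 1/35 + 8/35 = 13/35
  P(X=1) = 1/35 + 6/35 + 1/35 = 8/35
  P(X=2) = 1/35 + 1/35 + 1/7 = 1/5
  P(X=3) = 4/35 + 0 + 3/35 = 1/5
H(X) = -[(13/35)·log₂(13/35) + (8/35)·log₂(8/35) + (1/5)·log₂(1/5) + (1/5)·log₂(1/5)]
  = 0.53071 + 0.48669 + 0.46439 + 0.46439 = 1.9462 bits

H(Y|X) = Σ_x P(x)·H(Y|X=x):
  X=0: P(X=0) = 13/35, P(Y|X=0) = (4/13, 1/13, 8/13) → H(Y|X=0) = 1.23890
  X=1: P(X=1) = 8/35, P(Y|X=1) = (1/8, 3/4, 1/8) → H(Y|X=1) = 1.06128
  X=2: P(X=2) = 1/5, P(Y|X=2) = (1/7, 1/7, 5/7) → H(Y|X=2) = 1.14883
  X=3: P(X=3) = 1/5, P(Y|X=3) = (4/7, 0, 3/7) → H(Y|X=3) = 0.98523
H(Y|X) = (13/35)·1.23890 + (8/35)·1.06128 + (1/5)·1.14883 + (1/5)·0.98523 = 1.1296 bits

H(X,Y) = -Σ_{x,y} P(x,y) log₂ P(x,y). Per-cell terms -P(x,y)·log₂P(x,y):
  X=0: 0.35763, 0.14655, 0.48669
  X=1: 0.14655, 0.43617, 0.14655
  X=2: 0.14655, 0.14655, 0.40105
  X=3: 0.35763, 0.00000, 0.30380
  (cells with P = 0 contribute 0)
Sum of the 12 terms: H(X,Y) = 3.0757 bits

Chain rule check:
  H(X) + H(Y|X) = 1.9462 + 1.1296 = 3.0758 bits
  H(X,Y) = 3.0757 bits
✓ Chain rule verified (Δ = 0.0001 is 4-dp rounding noise: each of the three values was rounded independently).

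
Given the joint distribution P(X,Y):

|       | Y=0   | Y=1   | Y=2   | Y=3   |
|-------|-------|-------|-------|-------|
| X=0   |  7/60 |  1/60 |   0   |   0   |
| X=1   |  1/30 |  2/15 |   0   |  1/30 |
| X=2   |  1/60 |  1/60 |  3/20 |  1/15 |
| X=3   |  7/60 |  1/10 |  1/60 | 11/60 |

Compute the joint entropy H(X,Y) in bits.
3.2836 bits

H(X,Y) = -Σ_{x,y} P(x,y) log₂ P(x,y). Per-cell terms -P(x,y)·log₂P(x,y):
  X=0: 0.36161, 0.09845, 0.00000, 0.00000
  X=1: 0.16356, 0.38759, 0.00000, 0.16356
  X=2: 0.09845, 0.09845, 0.41054, 0.26046
  X=3: 0.36161, 0.33219, 0.09845, 0.44870
  (cells with P = 0 contribute 0)
Sum of the 16 terms: H(X,Y) = 3.2836 bits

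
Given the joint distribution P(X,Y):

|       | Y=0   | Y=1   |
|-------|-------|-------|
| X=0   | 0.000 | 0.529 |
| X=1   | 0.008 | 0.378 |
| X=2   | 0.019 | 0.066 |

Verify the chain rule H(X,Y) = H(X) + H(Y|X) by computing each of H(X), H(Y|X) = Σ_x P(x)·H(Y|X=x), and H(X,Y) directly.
H(X) = 1.3184 bits, H(Y|X) = 0.1213 bits, H(X,Y) = 1.4397 bits

Marginal of X (row sums):
  P(X=0) = 0.000 + 0.529 = 0.529
  P(X=1) = 0.008 + 0.378 = 0.386
  P(X=2) = 0.019 + 0.066 = 0.085
H(X) = -[0.529·log₂(0.529) + 0.386·log₂(0.386) + 0.085·log₂(0.085)]
  = 0.48597 + 0.53010 + 0.30229 = 1.3184 bits

H(Y|X) = Σ_x P(x)·H(Y|X=x):
  X=0: P(X=0) = 0.529, P(Y|X=0) = (0, 1) → H(Y|X=0) = 0.00000
  X=1: P(X=1) = 0.386, P(Y|X=1) = (4/193, 189/193) → H(Y|X=1) = 0.14549
  X=2: P(X=2) = 0.085, P(Y|X=2) = (19/85, 66/85) → H(Y|X=2) = 0.76656
H(Y|X) = 0.529·0.00000 + 0.386·0.14549 + 0.085·0.76656 = 0.1213 bits

H(X,Y) = -Σ_{x,y} P(x,y) log₂ P(x,y). Per-cell terms -P(x,y)·log₂P(x,y):
  X=0: 0.00000, 0.48597
  X=1: 0.05573, 0.53054
  X=2: 0.10864, 0.25881
  (cells with P = 0 contribute 0)
Sum of the 6 terms: H(X,Y) = 1.4397 bits

Chain rule check:
  H(X) + H(Y|X) = 1.3184 + 0.1213 = 1.4397 bits
  H(X,Y) = 1.4397 bits
✓ Chain rule verified.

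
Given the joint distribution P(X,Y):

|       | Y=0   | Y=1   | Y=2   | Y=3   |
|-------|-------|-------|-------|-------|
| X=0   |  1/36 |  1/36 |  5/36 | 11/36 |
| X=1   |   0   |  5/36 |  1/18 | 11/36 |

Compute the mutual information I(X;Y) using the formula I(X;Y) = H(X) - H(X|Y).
0.1127 bits

I(X;Y) = H(X) - H(X|Y)

Marginal of X (row sums):
  P(X=0) = 1/36 + 1/36 + 5/36 + 11/36 = 1/2
  P(X=1) = 0 + 5/36 + 1/18 + 11/36 = 1/2
H(X) = -[(1/2)·log₂(1/2) + (1/2)·log₂(1/2)]
  = 0.5000 + 0.5000 = 1.0000 bits

Marginal of Y (column sums):
  P(Y=0) = 1/36 + 0 = 1/36
  P(Y=1) = 1/36 + 5/36 = 1/6
  P(Y=2) = 5/36 + 1/18 = 7/36
  P(Y=3) = 11/36 + 11/36 = 11/18
H(X|Y) = Σ_y P(y)·H(X|Y=y):
  Y=0: P(Y=0) = 1/36, P(X|Y=0) = (1, 0) → H(X|Y=0) = 0.0000
  Y=1: P(Y=1) = 1/6, P(X|Y=1) = (1/6, 5/6) → H(X|Y=1) = 0.6500
  Y=2: P(Y=2) = 7/36, P(X|Y=2) = (5/7, 2/7) → H(X|Y=2) = 0.8631
  Y=3: P(Y=3) = 11/18, P(X|Y=3) = (1/2, 1/2) → H(X|Y=3) = 1.0000
H(X|Y) = (1/36)·0.0000 + (1/6)·0.6500 + (7/36)·0.8631 + (11/18)·1.0000 = 0.8873 bits

I(X;Y) = H(X) - H(X|Y) = 1.0000 - 0.8873 = 0.1127 bits

Cross-check via I(X;Y) = H(X) + H(Y) - H(X,Y): computing H(Y) from the column sums and H(X,Y) from the 8 cells in the same way gives H(Y) = 1.4680 bits and H(X,Y) = 2.3553 bits, so
I(X;Y) = 1.0000 + 1.4680 - 2.3553 = 0.1127 bits ✓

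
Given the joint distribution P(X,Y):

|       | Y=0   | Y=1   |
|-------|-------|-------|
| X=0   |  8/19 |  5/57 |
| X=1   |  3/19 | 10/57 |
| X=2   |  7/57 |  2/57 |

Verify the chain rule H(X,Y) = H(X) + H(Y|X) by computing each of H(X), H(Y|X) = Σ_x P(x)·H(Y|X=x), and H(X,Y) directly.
H(X) = 1.4448 bits, H(Y|X) = 0.7907 bits, H(X,Y) = 2.2355 bits

Marginal of X (row sums):
  P(X=0) = 8/19 + 5/57 = 29/57
  P(X=1) = 3/19 + 10/57 = 1/3
  P(X=2) = 7/57 + 2/57 = 3/19
H(X) = -[(29/57)·log₂(29/57) + (1/3)·log₂(1/3) + (3/19)·log₂(3/19)]
  = 0.496006 + 0.528321 + 0.420468 = 1.4448 bits

H(Y|X) = Σ_x P(x)·H(Y|X=x):
  X=0: P(X=0) = 29/57, P(Y|X=0) = (24/29, 5/29) → H(Y|X=0) = 0.663197
  X=1: P(X=1) = 1/3, P(Y|X=1) = (9/19, 10/19) → H(Y|X=1) = 0.998001
  X=2: P(X=2) = 3/19, P(Y|X=2) = (7/9, 2/9) → H(Y|X=2) = 0.764205
H(Y|X) = (29/57)·0.663197 + (1/3)·0.998001 + (3/19)·0.764205 = 0.7907 bits

H(X,Y) = -Σ_{x,y} P(x,y) log₂ P(x,y). Per-cell terms -P(x,y)·log₂P(x,y):
  X=0: 0.525443, 0.307979
  X=1: 0.420468, 0.440520
  X=2: 0.371557, 0.169575
Sum of the 6 terms: H(X,Y) = 2.2355 bits

Chain rule check:
  H(X) + H(Y|X) = 1.4448 + 0.7907 = 2.2355 bits
  H(X,Y) = 2.2355 bits
✓ Chain rule verified.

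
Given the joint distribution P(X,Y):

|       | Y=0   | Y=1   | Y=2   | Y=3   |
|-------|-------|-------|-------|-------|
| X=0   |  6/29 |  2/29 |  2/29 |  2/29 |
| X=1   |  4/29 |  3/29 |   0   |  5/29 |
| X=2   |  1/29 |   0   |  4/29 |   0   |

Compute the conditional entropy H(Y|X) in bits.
1.5095 bits

H(Y|X) = H(X,Y) - H(X)

H(X,Y) = -Σ_{x,y} P(x,y) log₂ P(x,y). Per-cell terms -P(x,y)·log₂P(x,y):
  X=0: 0.470280, 0.266068, 0.266068, 0.266068
  X=1: 0.394204, 0.338588, 0.000000, 0.437251
  X=2: 0.167517, 0.000000, 0.394204, 0.000000
  (cells with P = 0 contribute 0)
Sum of the 12 terms: H(X,Y) = 3.00025 bits

Marginal of X (row sums):
  P(X=0) = 6/29 + 2/29 + 2/29 + 2/29 = 12/29
  P(X=1) = 4/29 + 3/29 + 0 + 5/29 = 12/29
  P(X=2) = 1/29 + 0 + 4/29 + 0 = 5/29
H(X) = -[(12/29)·log₂(12/29) + (12/29)·log₂(12/29) + (5/29)·log₂(5/29)]
  = 0.526766 + 0.526766 + 0.437251 = 1.49078 bits

H(Y|X) = H(X,Y) - H(X) = 3.00025 - 1.49078 = 1.5095 bits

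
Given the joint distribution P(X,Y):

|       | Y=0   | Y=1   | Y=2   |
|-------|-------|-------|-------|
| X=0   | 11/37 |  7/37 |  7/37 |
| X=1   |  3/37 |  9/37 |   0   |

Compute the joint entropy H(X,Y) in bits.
2.2192 bits

H(X,Y) = -Σ_{x,y} P(x,y) log₂ P(x,y). Per-cell terms -P(x,y)·log₂P(x,y):
  X=0: 0.52028, 0.45445, 0.45445
  X=1: 0.29388, 0.49610, 0.00000
  (cells with P = 0 contribute 0)
Sum of the 6 terms: H(X,Y) = 2.2192 bits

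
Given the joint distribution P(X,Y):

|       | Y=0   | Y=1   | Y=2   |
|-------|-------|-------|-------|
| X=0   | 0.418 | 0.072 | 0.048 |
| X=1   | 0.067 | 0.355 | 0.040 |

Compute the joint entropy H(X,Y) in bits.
1.9870 bits

H(X,Y) = -Σ_{x,y} P(x,y) log₂ P(x,y). Per-cell terms -P(x,y)·log₂P(x,y):
  X=0: 0.52602, 0.27330, 0.21028
  X=1: 0.26128, 0.53041, 0.18575
Sum of the 6 terms: H(X,Y) = 1.9870 bits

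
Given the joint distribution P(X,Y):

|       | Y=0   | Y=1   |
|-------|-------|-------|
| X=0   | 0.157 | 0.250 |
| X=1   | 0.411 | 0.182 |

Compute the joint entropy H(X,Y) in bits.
1.8940 bits

H(X,Y) = -Σ_{x,y} P(x,y) log₂ P(x,y). Per-cell terms -P(x,y)·log₂P(x,y):
  X=0: 0.4194, 0.5000
  X=1: 0.5272, 0.4474
Sum of the 4 terms: H(X,Y) = 1.8940 bits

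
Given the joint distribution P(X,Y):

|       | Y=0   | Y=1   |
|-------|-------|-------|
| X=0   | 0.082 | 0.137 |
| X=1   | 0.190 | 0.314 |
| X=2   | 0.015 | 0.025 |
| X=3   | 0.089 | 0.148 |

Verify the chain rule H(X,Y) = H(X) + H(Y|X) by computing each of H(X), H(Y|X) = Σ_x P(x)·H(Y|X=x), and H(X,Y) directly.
H(X) = 1.6560 bits, H(Y|X) = 0.9552 bits, H(X,Y) = 2.6112 bits

Marginal of X (row sums):
  P(X=0) = 0.082 + 0.137 = 0.219
  P(X=1) = 0.190 + 0.314 = 0.504
  P(X=2) = 0.015 + 0.025 = 0.040
  P(X=3) = 0.089 + 0.148 = 0.237
H(X) = -[0.219·log₂(0.219) + 0.504·log₂(0.504) + 0.040·log₂(0.040) + 0.237·log₂(0.237)]
  = 0.479828 + 0.498206 + 0.185754 + 0.492259 = 1.6560 bits

H(Y|X) = Σ_x P(x)·H(Y|X=x):
  X=0: P(X=0) = 0.219, P(Y|X=0) = (82/219, 137/219) → H(Y|X=0) = 0.954012
  X=1: P(X=1) = 0.504, P(Y|X=1) = (95/252, 157/252) → H(Y|X=1) = 0.955884
  X=2: P(X=2) = 0.040, P(Y|X=2) = (3/8, 5/8) → H(Y|X=2) = 0.954434
  X=3: P(X=3) = 0.237, P(Y|X=3) = (89/237, 148/237) → H(Y|X=3) = 0.954822
H(Y|X) = 0.219·0.954012 + 0.504·0.955884 + 0.040·0.954434 + 0.237·0.954822 = 0.9552 bits

H(X,Y) = -Σ_{x,y} P(x,y) log₂ P(x,y). Per-cell terms -P(x,y)·log₂P(x,y):
  X=0: 0.295875, 0.392882
  X=1: 0.455226, 0.524745
  X=2: 0.090883, 0.133048
  X=3: 0.310615, 0.407937
Sum of the 8 terms: H(X,Y) = 2.6112 bits

Chain rule check:
  H(X) + H(Y|X) = 1.6560 + 0.9552 = 2.6112 bits
  H(X,Y) = 2.6112 bits
✓ Chain rule verified.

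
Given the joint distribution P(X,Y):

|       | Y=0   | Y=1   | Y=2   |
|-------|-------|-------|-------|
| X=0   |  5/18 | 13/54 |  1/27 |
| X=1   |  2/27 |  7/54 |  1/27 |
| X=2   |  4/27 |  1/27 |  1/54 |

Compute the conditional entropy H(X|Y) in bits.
1.3655 bits

H(X|Y) = H(X,Y) - H(Y)

H(X,Y) = -Σ_{x,y} P(x,y) log₂ P(x,y). Per-cell terms -P(x,y)·log₂P(x,y):
  X=0: 0.513332, 0.494589, 0.176107
  X=1: 0.278140, 0.382088, 0.176107
  X=2: 0.408131, 0.176107, 0.106572
Sum of the 9 terms: H(X,Y) = 2.711173 bits

Marginal of Y (column sums):
  P(Y=0) = 5/18 + 2/27 + 4/27 = 1/2
  P(Y=1) = 13/54 + 7/54 + 1/27 = 11/27
  P(Y=2) = 1/27 + 1/27 + 1/54 = 5/54
H(Y) = -[(1/2)·log₂(1/2) + (11/27)·log₂(11/27) + (5/54)·log₂(5/54)]
  = 0.500000 + 0.527778 + 0.317867 = 1.345645 bits

H(X|Y) = H(X,Y) - H(Y) = 2.711173 - 1.345645 = 1.3655 bits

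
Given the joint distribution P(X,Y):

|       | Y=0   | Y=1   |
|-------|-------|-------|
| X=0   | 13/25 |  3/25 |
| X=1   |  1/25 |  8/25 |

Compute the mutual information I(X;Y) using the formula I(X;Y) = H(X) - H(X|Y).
0.3628 bits

I(X;Y) = H(X) - H(X|Y)

Marginal of X (row sums):
  P(X=0) = 13/25 + 3/25 = 16/25
  P(X=1) = 1/25 + 8/25 = 9/25
H(X) = -[(16/25)·log₂(16/25) + (9/25)·log₂(9/25)]
  = 0.412068 + 0.530615 = 0.94268 bits

Marginal of Y (column sums):
  P(Y=0) = 13/25 + 1/25 = 14/25
  P(Y=1) = 3/25 + 8/25 = 11/25
H(X|Y) = Σ_y P(y)·H(X|Y=y):
  Y=0: P(Y=0) = 14/25, P(X|Y=0) = (13/14, 1/14) → H(X|Y=0) = 0.371232
  Y=1: P(Y=1) = 11/25, P(X|Y=1) = (3/11, 8/11) → H(X|Y=1) = 0.845351
H(X|Y) = (14/25)·0.371232 + (11/25)·0.845351 = 0.57984 bits

I(X;Y) = H(X) - H(X|Y) = 0.94268 - 0.57984 = 0.3628 bits

Cross-check via I(X;Y) = H(X) + H(Y) - H(X,Y): computing H(Y) from the column sums and H(X,Y) from the 4 cells in the same way gives H(Y) = 0.98959 bits and H(X,Y) = 1.56943 bits, so
I(X;Y) = 0.94268 + 0.98959 - 1.56943 = 0.3628 bits ✓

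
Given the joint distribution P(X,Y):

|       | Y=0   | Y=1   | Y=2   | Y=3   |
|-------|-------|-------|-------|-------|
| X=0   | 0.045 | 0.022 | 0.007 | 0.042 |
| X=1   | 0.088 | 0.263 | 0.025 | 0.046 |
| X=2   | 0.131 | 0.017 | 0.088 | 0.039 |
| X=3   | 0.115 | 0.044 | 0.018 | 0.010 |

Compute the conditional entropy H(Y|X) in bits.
1.5701 bits

H(Y|X) = H(X,Y) - H(X)

H(X,Y) = -Σ_{x,y} P(x,y) log₂ P(x,y). Per-cell terms -P(x,y)·log₂P(x,y):
  X=0: 0.20133, 0.12114, 0.05011, 0.19209
  X=1: 0.30856, 0.50677, 0.13305, 0.20434
  X=2: 0.38414, 0.09993, 0.30856, 0.18253
  X=3: 0.35883, 0.19828, 0.10433, 0.06644
Sum of the 16 terms: H(X,Y) = 3.4204 bits

Marginal of X (row sums):
  P(X=0) = 0.045 + 0.022 + 0.007 + 0.042 = 0.116
  P(X=1) = 0.088 + 0.263 + 0.025 + 0.046 = 0.422
  P(X=2) = 0.131 + 0.017 + 0.088 + 0.039 = 0.275
  P(X=3) = 0.115 + 0.044 + 0.018 + 0.010 = 0.187
H(X) = -[0.116·log₂(0.116) + 0.422·log₂(0.422) + 0.275·log₂(0.275) + 0.187·log₂(0.187)]
  = 0.36051 + 0.52526 + 0.51219 + 0.45233 = 1.8503 bits

H(Y|X) = H(X,Y) - H(X) = 3.4204 - 1.8503 = 1.5701 bits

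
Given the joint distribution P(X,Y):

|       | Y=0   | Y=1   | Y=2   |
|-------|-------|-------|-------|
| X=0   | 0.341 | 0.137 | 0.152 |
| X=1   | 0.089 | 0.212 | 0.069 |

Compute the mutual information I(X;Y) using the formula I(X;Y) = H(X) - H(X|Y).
0.0991 bits

I(X;Y) = H(X) - H(X|Y)

Marginal of X (row sums):
  P(X=0) = 0.341 + 0.137 + 0.152 = 0.630
  P(X=1) = 0.089 + 0.212 + 0.069 = 0.370
H(X) = -[0.630·log₂(0.630) + 0.370·log₂(0.370)]
  = 0.41994 + 0.53073 = 0.9507 bits

Marginal of Y (column sums):
  P(Y=0) = 0.341 + 0.089 = 0.430
  P(Y=1) = 0.137 + 0.212 = 0.349
  P(Y=2) = 0.152 + 0.069 = 0.221
H(X|Y) = Σ_y P(y)·H(X|Y=y):
  Y=0: P(Y=0) = 0.430, P(X|Y=0) = (341/430, 89/430) → H(X|Y=0) = 0.73566
  Y=1: P(Y=1) = 0.349, P(X|Y=1) = (137/349, 212/349) → H(X|Y=1) = 0.96643
  Y=2: P(Y=2) = 0.221, P(X|Y=2) = (152/221, 69/221) → H(X|Y=2) = 0.89572
H(X|Y) = 0.430·0.73566 + 0.349·0.96643 + 0.221·0.89572 = 0.8516 bits

I(X;Y) = H(X) - H(X|Y) = 0.9507 - 0.8516 = 0.0991 bits

Cross-check via I(X;Y) = H(X) + H(Y) - H(X,Y): computing H(Y) from the column sums and H(X,Y) from the 6 cells in the same way gives H(Y) = 1.5349 bits and H(X,Y) = 2.3865 bits, so
I(X;Y) = 0.9507 + 1.5349 - 2.3865 = 0.0991 bits ✓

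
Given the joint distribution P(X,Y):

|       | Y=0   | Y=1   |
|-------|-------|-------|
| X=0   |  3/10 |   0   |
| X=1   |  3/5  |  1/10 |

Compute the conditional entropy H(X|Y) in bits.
0.8265 bits

H(X|Y) = H(X,Y) - H(Y)

H(X,Y) = -Σ_{x,y} P(x,y) log₂ P(x,y). Per-cell terms -P(x,y)·log₂P(x,y):
  X=0: 0.5211, 0.0000
  X=1: 0.4422, 0.3322
  (cells with P = 0 contribute 0)
Sum of the 4 terms: H(X,Y) = 1.2955 bits

Marginal of Y (column sums):
  P(Y=0) = 3/10 + 3/5 = 9/10
  P(Y=1) = 0 + 1/10 = 1/10
H(Y) = -[(9/10)·log₂(9/10) + (1/10)·log₂(1/10)]
  = 0.1368 + 0.3322 = 0.4690 bits

H(X|Y) = H(X,Y) - H(Y) = 1.2955 - 0.4690 = 0.8265 bits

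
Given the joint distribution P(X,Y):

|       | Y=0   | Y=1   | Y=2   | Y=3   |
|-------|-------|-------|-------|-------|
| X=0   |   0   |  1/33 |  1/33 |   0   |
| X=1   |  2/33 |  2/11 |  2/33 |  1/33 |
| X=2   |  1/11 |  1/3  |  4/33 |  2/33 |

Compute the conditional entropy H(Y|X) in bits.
1.6416 bits

H(Y|X) = H(X,Y) - H(X)

H(X,Y) = -Σ_{x,y} P(x,y) log₂ P(x,y). Per-cell terms -P(x,y)·log₂P(x,y):
  X=0: 0.00000, 0.15286, 0.15286, 0.00000
  X=1: 0.24511, 0.44717, 0.24511, 0.15286
  X=2: 0.31449, 0.52832, 0.36902, 0.24511
  (cells with P = 0 contribute 0)
Sum of the 12 terms: H(X,Y) = 2.8529 bits

Marginal of X (row sums):
  P(X=0) = 0 + 1/33 + 1/33 + 0 = 2/33
  P(X=1) = 2/33 + 2/11 + 2/33 + 1/33 = 1/3
  P(X=2) = 1/11 + 1/3 + 4/33 + 2/33 = 20/33
H(X) = -[(2/33)·log₂(2/33) + (1/3)·log₂(1/3) + (20/33)·log₂(20/33)]
  = 0.24511 + 0.52832 + 0.43786 = 1.2113 bits

H(Y|X) = H(X,Y) - H(X) = 2.8529 - 1.2113 = 1.6416 bits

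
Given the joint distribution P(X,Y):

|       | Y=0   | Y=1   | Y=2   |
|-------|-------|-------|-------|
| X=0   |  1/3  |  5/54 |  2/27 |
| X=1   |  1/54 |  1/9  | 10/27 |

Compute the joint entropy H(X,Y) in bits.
2.1138 bits

H(X,Y) = -Σ_{x,y} P(x,y) log₂ P(x,y). Per-cell terms -P(x,y)·log₂P(x,y):
  X=0: 0.5283, 0.3179, 0.2781
  X=1: 0.1066, 0.3522, 0.5307
Sum of the 6 terms: H(X,Y) = 2.1138 bits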